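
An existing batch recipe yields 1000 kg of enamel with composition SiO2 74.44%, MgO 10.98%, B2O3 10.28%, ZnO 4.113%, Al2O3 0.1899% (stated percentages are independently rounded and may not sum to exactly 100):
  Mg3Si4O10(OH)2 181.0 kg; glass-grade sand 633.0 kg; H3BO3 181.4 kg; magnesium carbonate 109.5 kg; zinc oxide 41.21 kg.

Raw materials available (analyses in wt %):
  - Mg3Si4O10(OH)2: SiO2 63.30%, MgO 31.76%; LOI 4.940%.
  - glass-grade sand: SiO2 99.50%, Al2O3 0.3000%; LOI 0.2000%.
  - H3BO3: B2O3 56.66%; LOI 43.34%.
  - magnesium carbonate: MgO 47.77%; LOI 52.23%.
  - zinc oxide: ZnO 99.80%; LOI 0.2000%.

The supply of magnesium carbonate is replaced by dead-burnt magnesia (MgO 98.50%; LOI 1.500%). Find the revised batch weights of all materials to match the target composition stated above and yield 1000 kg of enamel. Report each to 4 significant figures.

The whole derivation carries full precision at all times — the intermediate values are shown, rounded to four significant figures, as written; a single rounding completes each reported result; the derived quantities, including ignition loss, the yield, net glass mass, the totals, five oxide percentages, are carried from the weighed amounts per 1000 kg of glass at exact precision, as they appear in the problem or answer text.
Per-oxide target masses for 1000 kg enamel:
  SiO2: 74.44% × 1000 = 744.4 kg
  MgO: 10.98% × 1000 = 109.8 kg
  B2O3: 10.28% × 1000 = 102.8 kg
  ZnO: 4.113% × 1000 = 41.13 kg
  Al2O3: 0.1899% × 1000 = 1.899 kg
Mass-balance tally per oxide given the weights on record, versus the basis set out (delivered sums recover each target modulo rounding of the values):
  SiO2: 181.0·0.6330 + 633.0·0.9950 = 744.4 kg (target 744.4 kg)
  MgO: 181.0·0.3176 + 53.12·0.9850 = 109.8 kg (target 109.8 kg)
  B2O3: 181.4·0.5666 = 102.8 kg (target 102.8 kg)
  ZnO: 41.21·0.9980 = 41.13 kg (target 41.13 kg)
  Al2O3: 633.0·0.003000 = 1.899 kg (target 1.899 kg)
The glass-mass cross-check: whole batch net of LOI = 1000 kg (the targets, summed, come to 1000 kg; with the basis standing at 1000 kg — rounding explains the deltas).
Batch grand total — Σ batch = 1090 kg; LOI loss = Σ batch·LOI = 89.71 kg; as yield: glass ÷ batch → 91.77%.

Revised batch per 1000 kg enamel:
  Mg3Si4O10(OH)2: 181.0 kg
  glass-grade sand: 633.0 kg
  H3BO3: 181.4 kg
  dead-burnt magnesia: 53.12 kg
  zinc oxide: 41.21 kg
Total batch = 1090 kg; LOI loss = 89.71 kg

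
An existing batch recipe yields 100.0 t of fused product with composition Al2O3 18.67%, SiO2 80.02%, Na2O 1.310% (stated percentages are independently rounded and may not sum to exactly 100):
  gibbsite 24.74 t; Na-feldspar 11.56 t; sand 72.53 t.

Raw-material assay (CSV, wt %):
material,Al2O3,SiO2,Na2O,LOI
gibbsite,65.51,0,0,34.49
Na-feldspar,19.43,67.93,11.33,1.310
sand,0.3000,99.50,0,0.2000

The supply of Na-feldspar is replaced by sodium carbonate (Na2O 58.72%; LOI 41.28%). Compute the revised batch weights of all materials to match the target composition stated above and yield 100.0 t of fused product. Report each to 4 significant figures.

Revised batch per 100.0 t fused product:
  gibbsite: 28.13 t
  sodium carbonate: 2.231 t
  sand: 80.42 t
Total batch = 110.8 t; LOI loss = 10.78 t

All internal work carries full precision in all steps. Rounding to 4 significant figures applies to every intermediate as displayed. Each reported result is rounded once only. All derived quantities, which include yield, net glass mass, three oxide percentages, totals, ignition loss, are computed at full float precision, as written in problem or answer, starting from the weights for 100.0 t of glass.
Target masses of each oxide per 100.0 t fused product:
  Al2O3: 18.67% × 100.0 = 18.67 t
  SiO2: 80.02% × 100.0 = 80.02 t
  Na2O: 1.310% × 100.0 = 1.310 t
Per-oxide balance check using the reported weights, on the stated basis (target by target, the sums agree once rounding is allowed for):
  Al2O3: 28.13·0.6551 + 80.42·0.003000 = 18.67 t (target 18.67 t)
  SiO2: 80.42·0.9950 = 80.02 t (target 80.02 t)
  Na2O: 2.231·0.5872 = 1.310 t (target 1.310 t)
The glass-mass cross-check: net batch after ignition = 100.0 t (targets for the oxides total 100.0 t; against the stated basis, 100.0 t — any gap is answer rounding).
Batch grand total — Σ batch = 110.8 t; LOI removed, Σ of batch·LOI: 10.78 t; yield: glass divided by total = 90.27%.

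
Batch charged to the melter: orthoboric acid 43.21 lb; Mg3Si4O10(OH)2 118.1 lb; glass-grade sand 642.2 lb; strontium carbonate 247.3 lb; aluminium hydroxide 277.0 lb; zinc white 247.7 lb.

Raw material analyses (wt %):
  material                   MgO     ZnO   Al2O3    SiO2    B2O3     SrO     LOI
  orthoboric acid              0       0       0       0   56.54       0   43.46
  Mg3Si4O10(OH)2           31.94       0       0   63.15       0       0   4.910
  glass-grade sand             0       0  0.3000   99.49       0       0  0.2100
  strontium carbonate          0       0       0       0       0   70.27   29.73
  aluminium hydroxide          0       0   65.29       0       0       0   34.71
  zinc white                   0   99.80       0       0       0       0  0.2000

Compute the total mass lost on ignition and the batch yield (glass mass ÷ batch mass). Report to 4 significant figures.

LOI loss = 196.1 lb; glass = 1379 lb; yield = 87.55%

Every computation holds full precision in every operation. Values along the way are printed, rounded to four significant figures, when written out. Each reported result takes a single rounding. The derived quantities (yield, totals, net glass mass, six oxide percentages, LOI) are rebuilt starting from the weights at 1379 lb of glass at full precision as given in the problem or the answer.
Each material's LOI contribution:
  orthoboric acid: 43.21 × 0.4346 = 18.78 lb
  Mg3Si4O10(OH)2: 118.1 × 0.04910 = 5.799 lb
  glass-grade sand: 642.2 × 0.002100 = 1.349 lb
  strontium carbonate: 247.3 × 0.2973 = 73.52 lb
  aluminium hydroxide: 277.0 × 0.3471 = 96.15 lb
  zinc white: 247.7 × 0.002000 = 0.4954 lb
Total LOI = 196.1 lb
Glass = batch − LOI = 1576 − 196.1 = 1379 lb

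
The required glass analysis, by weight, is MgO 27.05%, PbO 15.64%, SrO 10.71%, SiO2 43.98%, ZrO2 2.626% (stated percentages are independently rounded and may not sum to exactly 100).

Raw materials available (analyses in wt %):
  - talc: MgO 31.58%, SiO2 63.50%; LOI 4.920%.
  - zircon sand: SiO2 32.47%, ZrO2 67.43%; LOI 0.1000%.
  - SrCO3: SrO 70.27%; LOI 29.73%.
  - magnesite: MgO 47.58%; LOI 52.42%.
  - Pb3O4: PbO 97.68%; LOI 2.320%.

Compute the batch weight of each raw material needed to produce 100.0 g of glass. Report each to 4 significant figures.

Batch per 100.0 g glass:
  talc: 67.27 g
  zircon sand: 3.894 g
  SrCO3: 15.24 g
  magnesite: 12.20 g
  Pb3O4: 16.01 g
Total batch = 114.6 g; LOI loss = 14.61 g; yield = 87.25%

Full precision is maintained end to end. Mid-chain values are displayed, rounded to four significant digits, when written out; every reported result sees exactly one rounding — the derived quantities (the totals, the yield, five oxide percentages, net glass mass, LOI) are recomputed from the weighed amounts on 100.0 g of glass at exact precision, as written in problem or answer.
Oxide mass targets, per 100.0 g glass:
  MgO: 27.05% × 100.0 = 27.05 g
  PbO: 15.64% × 100.0 = 15.64 g
  SrO: 10.71% × 100.0 = 10.71 g
  SiO2: 43.98% × 100.0 = 43.98 g
  ZrO2: 2.626% × 100.0 = 2.626 g
Balance tally, oxide-wise, given the weights on record, on the stated basis (target by target, the sums agree net of answer rounding effects):
  MgO: 67.27·0.3158 + 12.20·0.4758 = 27.05 g (target 27.05 g)
  PbO: 16.01·0.9768 = 15.64 g (target 15.64 g)
  SrO: 15.24·0.7027 = 10.71 g (target 10.71 g)
  SiO2: 67.27·0.6350 + 3.894·0.3247 = 43.98 g (target 43.98 g)
  ZrO2: 3.894·0.6743 = 2.626 g (target 2.626 g)
Consistency of the glass mass: whole batch net of LOI = 100.0 g (summing oxide targets gives 100.0 g; versus the stated basis of 100.0 g — differing by rounding only).
Batch total: Σ batch = 114.6 g; Σ batch·LOI gives LOI loss = 14.61 g; the yield ratio, glass ÷ batch: 87.25%.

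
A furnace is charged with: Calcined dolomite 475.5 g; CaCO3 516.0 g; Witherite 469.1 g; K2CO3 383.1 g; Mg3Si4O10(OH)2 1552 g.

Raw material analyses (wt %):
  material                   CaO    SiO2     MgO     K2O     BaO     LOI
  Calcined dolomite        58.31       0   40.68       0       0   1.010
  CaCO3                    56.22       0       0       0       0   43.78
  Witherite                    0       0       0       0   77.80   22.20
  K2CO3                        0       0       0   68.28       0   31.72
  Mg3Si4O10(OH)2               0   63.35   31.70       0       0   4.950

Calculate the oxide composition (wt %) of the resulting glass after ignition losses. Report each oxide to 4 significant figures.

Working values appear, rounded to four significant digits, when written out — every computation keeps exact precision throughout — a single rounding yields every reported result. The derived quantities, including totals, LOI, glass mass, five oxide percentages, yield, are rebuilt from the batch weights per 2863 g of glass in full precision precisely as stated by question or answer.
Per-oxide mass from batch:
  CaO: 475.5·0.5831 + 516.0·0.5622 = 567.4 g
  SiO2: 1552·0.6335 = 983.2 g
  MgO: 475.5·0.4068 + 1552·0.3170 = 685.4 g
  K2O: 383.1·0.6828 = 261.6 g
  BaO: 469.1·0.7780 = 365.0 g
LOI: 475.5·0.01010 + 516.0·0.4378 + 469.1·0.2220 + 383.1·0.3172 + 1552·0.04950 = 533.2 g
Net of LOI, the glass mass = 3396 − 533.2 = 2863 g (equal to the oxide-mass sum)
wt %: oxide over glass, times 100

Glass mass = 2863 g (batch 3396 − LOI 533.2).
Composition: CaO 19.82%, SiO2 34.35%, MgO 23.94%, K2O 9.138%, BaO 12.75%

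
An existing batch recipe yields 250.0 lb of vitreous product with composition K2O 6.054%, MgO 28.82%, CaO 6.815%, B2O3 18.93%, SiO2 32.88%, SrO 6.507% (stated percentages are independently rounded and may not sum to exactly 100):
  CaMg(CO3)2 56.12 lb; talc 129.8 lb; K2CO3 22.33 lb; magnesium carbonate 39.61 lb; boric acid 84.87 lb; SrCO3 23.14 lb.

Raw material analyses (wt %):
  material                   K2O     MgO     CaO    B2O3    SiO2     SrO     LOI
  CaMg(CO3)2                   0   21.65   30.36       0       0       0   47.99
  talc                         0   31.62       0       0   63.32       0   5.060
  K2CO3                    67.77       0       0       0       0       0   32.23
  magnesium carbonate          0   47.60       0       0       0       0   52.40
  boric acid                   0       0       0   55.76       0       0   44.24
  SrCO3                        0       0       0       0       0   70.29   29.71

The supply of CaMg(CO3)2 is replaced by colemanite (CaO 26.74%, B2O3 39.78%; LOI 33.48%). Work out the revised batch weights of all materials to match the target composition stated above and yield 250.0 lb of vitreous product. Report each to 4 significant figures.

Every computation maintains full float precision end to end; working values are printed rounded off to 4 significant digits on the page — a single rounding completes every reported result; the derived quantities, including LOI, yield, the six compositions, net glass mass, totals, are re-derived from the batch weights at 250.0 lb of glass in exact precision, precisely as stated by either problem or answer.
Oxide mass targets, per 250.0 lb vitreous product:
  K2O: 6.054% × 250.0 = 15.14 lb
  MgO: 28.82% × 250.0 = 72.05 lb
  CaO: 6.815% × 250.0 = 17.04 lb
  B2O3: 18.93% × 250.0 = 47.32 lb
  SiO2: 32.88% × 250.0 = 82.20 lb
  SrO: 6.507% × 250.0 = 16.27 lb
Mass-balance tally per oxide with the batch weights as given, per the basis as stated (each sum matches its target mass exact up to rounding of places):
  K2O: 22.33·0.6777 = 15.13 lb (target 15.14 lb)
  MgO: 129.8·0.3162 + 65.13·0.4760 = 72.04 lb (target 72.05 lb)
  CaO: 63.72·0.2674 = 17.04 lb (target 17.04 lb)
  B2O3: 63.72·0.3978 + 39.42·0.5576 = 47.33 lb (target 47.32 lb)
  SiO2: 129.8·0.6332 = 82.19 lb (target 82.20 lb)
  SrO: 23.14·0.7029 = 16.27 lb (target 16.27 lb)
Glass-mass closure: total charge less LOI = 250.0 lb (per-oxide target masses sum to 250.0 lb; with the basis standing at 250.0 lb — gaps are rounding artifacts).
Adding the batch up: Σ batch = 343.5 lb; loss to ignition Σ batch·LOI = 93.54 lb; as yield: glass ÷ batch → 72.77%.

Revised batch per 250.0 lb vitreous product:
  colemanite: 63.72 lb
  talc: 129.8 lb
  K2CO3: 22.33 lb
  magnesium carbonate: 65.13 lb
  boric acid: 39.42 lb
  SrCO3: 23.14 lb
Total batch = 343.5 lb; LOI loss = 93.54 lb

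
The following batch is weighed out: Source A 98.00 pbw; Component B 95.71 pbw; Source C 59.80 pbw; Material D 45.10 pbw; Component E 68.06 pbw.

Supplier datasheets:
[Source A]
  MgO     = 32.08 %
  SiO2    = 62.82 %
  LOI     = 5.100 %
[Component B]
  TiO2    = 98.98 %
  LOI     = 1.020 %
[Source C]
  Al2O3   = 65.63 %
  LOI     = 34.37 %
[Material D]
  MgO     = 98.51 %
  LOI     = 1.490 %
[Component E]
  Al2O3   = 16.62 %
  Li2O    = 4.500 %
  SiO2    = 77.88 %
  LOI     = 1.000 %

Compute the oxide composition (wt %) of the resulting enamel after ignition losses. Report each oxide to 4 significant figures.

Glass mass = 338.8 pbw (batch 366.7 − LOI 27.88).
Composition: Al2O3 14.92%, MgO 22.39%, TiO2 27.96%, Li2O 0.9040%, SiO2 33.82%

All internal work holds exact precision in every operation. Intermediates are printed (rounded to four significant figures) between the steps; each reported figure receives exactly one rounding — derived quantities, which include the yield, glass mass, the totals, five oxide percentages, ignition loss, are rebuilt at full precision, as quoted within question or answer, from the weighed amounts on 338.8 pbw of glass.
Oxide-by-oxide delivered mass:
  Al2O3: 59.80·0.6563 + 68.06·0.1662 = 50.56 pbw
  MgO: 98.00·0.3208 + 45.10·0.9851 = 75.87 pbw
  TiO2: 95.71·0.9898 = 94.73 pbw
  Li2O: 68.06·0.04500 = 3.063 pbw
  SiO2: 98.00·0.6282 + 68.06·0.7788 = 114.6 pbw
LOI: 98.00·0.05100 + 95.71·0.01020 + 59.80·0.3437 + 45.10·0.01490 + 68.06·0.01000 = 27.88 pbw
batch − LOI leaves glass = 366.7 − 27.88 = 338.8 pbw (= the summed oxide contributions)
oxide / glass × 100 gives the wt %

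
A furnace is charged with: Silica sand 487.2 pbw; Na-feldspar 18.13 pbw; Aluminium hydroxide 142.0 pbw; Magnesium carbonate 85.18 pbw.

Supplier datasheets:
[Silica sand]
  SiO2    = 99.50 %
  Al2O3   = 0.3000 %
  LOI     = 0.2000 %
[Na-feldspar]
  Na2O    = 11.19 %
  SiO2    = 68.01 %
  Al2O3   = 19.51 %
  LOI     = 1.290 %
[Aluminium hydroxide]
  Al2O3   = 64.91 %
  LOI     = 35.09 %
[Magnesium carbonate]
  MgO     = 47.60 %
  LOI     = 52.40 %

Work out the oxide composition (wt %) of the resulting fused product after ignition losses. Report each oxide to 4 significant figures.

The whole derivation carries full float precision through the solve. In-progress results are displayed rounded to four significant figures within the worked lines; each reported number receives exactly one rounding; the derived quantities, including the four compositions, net glass mass, yield, LOI, totals, are computed from the weighed amounts per 636.8 pbw of glass in full precision precisely as stated by either problem or answer.
Delivered oxide masses:
  Na2O: 18.13·0.1119 = 2.029 pbw
  SiO2: 487.2·0.9950 + 18.13·0.6801 = 497.1 pbw
  Al2O3: 487.2·0.003000 + 18.13·0.1951 + 142.0·0.6491 = 97.17 pbw
  MgO: 85.18·0.4760 = 40.55 pbw
LOI: 487.2·0.002000 + 18.13·0.01290 + 142.0·0.3509 + 85.18·0.5240 = 95.67 pbw
batch − LOI leaves glass = 732.5 − 95.67 = 636.8 pbw (matching Σ of the oxides)
wt %: oxide over glass, times 100

Glass mass = 636.8 pbw (batch 732.5 − LOI 95.67).
Composition: Na2O 0.3186%, SiO2 78.06%, Al2O3 15.26%, MgO 6.367%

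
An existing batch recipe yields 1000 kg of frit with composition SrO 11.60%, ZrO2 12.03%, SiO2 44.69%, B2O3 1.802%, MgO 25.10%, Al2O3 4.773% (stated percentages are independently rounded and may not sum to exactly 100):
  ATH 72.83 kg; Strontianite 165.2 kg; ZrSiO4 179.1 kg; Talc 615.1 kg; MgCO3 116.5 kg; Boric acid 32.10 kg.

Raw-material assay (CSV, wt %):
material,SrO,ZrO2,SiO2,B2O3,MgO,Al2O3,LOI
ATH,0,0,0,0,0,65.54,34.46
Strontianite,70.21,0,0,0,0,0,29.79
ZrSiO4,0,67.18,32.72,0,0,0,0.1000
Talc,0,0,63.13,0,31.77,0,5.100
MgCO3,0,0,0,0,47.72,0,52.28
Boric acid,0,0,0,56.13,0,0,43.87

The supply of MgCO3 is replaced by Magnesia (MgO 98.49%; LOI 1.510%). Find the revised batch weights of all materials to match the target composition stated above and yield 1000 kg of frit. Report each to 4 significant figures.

All arithmetic holds full float precision at each step — intermediates are shown rounded to 4 significant figures in the printout — each reported result undergoes a single rounding. All derived quantities are re-derived starting from the weights for 1000 kg of glass in full float precision (net glass mass, six oxide percentages, yield, the totals, ignition loss) as set out in the problem or answer text.
Oxide mass targets, per 1000 kg frit:
  SrO: 11.60% × 1000 = 116.0 kg
  ZrO2: 12.03% × 1000 = 120.3 kg
  SiO2: 44.69% × 1000 = 446.9 kg
  B2O3: 1.802% × 1000 = 18.02 kg
  MgO: 25.10% × 1000 = 251.0 kg
  Al2O3: 4.773% × 1000 = 47.73 kg
Checking each oxide sum applying the batch weights above, at the basis given (delivered sums recover each target inside rounding margins):
  SrO: 165.2·0.7021 = 116.0 kg (target 116.0 kg)
  ZrO2: 179.1·0.6718 = 120.3 kg (target 120.3 kg)
  SiO2: 179.1·0.3272 + 615.1·0.6313 = 446.9 kg (target 446.9 kg)
  B2O3: 32.10·0.5613 = 18.02 kg (target 18.02 kg)
  MgO: 615.1·0.3177 + 56.44·0.9849 = 251.0 kg (target 251.0 kg)
  Al2O3: 72.83·0.6554 = 47.73 kg (target 47.73 kg)
The glass-mass cross-check: batch total minus LOI = 1000 kg (per-oxide target masses sum to 1000 kg; stated basis 1000 kg — a pure rounding effect).
Batch total: Σ batch = 1121 kg; loss to ignition Σ batch·LOI = 120.8 kg; yield = glass ÷ total batch = 89.22%.

Revised batch per 1000 kg frit:
  ATH: 72.83 kg
  Strontianite: 165.2 kg
  ZrSiO4: 179.1 kg
  Talc: 615.1 kg
  Magnesia: 56.44 kg
  Boric acid: 32.10 kg
Total batch = 1121 kg; LOI loss = 120.8 kg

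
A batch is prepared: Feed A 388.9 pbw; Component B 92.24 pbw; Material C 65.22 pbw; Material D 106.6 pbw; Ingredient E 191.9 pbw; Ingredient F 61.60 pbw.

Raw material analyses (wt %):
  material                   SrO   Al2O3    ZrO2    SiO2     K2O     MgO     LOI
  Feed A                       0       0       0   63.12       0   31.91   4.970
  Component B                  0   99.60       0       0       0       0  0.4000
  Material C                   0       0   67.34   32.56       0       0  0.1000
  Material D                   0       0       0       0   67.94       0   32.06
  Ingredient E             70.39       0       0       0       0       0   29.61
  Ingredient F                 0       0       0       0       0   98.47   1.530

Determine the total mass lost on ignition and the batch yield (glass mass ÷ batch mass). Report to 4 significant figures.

LOI loss = 111.7 pbw; glass = 794.8 pbw; yield = 87.68%

Mid-chain values are displayed rounded to four significant figures between the steps. All internal work maintains full precision from first step to last. Each reported number takes just one rounding; derived quantities (yield, six oxide percentages, totals, LOI, glass mass) are computed from the weighed amounts on 794.8 pbw of glass in full float precision as given in the problem or the answer.
Per-material ignition loss:
  Feed A: 388.9 × 0.04970 = 19.33 pbw
  Component B: 92.24 × 0.004000 = 0.3690 pbw
  Material C: 65.22 × 0.001000 = 0.06522 pbw
  Material D: 106.6 × 0.3206 = 34.18 pbw
  Ingredient E: 191.9 × 0.2961 = 56.82 pbw
  Ingredient F: 61.60 × 0.01530 = 0.9425 pbw
Total LOI = 111.7 pbw
Glass = batch − LOI = 906.5 − 111.7 = 794.8 pbw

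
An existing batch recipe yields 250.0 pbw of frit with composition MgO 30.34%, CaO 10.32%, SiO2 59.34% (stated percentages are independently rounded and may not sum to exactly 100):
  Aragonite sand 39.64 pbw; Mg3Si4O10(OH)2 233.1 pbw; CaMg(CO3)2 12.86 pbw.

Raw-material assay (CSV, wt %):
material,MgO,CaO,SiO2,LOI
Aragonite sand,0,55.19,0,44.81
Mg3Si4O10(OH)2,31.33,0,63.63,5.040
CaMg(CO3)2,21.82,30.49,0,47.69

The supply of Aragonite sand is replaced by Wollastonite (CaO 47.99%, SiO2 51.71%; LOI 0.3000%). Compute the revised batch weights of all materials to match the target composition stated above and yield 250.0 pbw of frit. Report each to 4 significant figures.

Values along the way are displayed, rounded to 4 significant figures, as written; full float precision is kept at every stage; every reported number receives exactly one rounding. All derived quantities are carried from the weighed amounts per 250.0 pbw of glass in full precision (ignition loss, the three compositions, glass mass, the yield, totals) precisely as stated by either problem or answer.
Target masses of each oxide per 250.0 pbw frit:
  MgO: 30.34% × 250.0 = 75.85 pbw
  CaO: 10.32% × 250.0 = 25.80 pbw
  SiO2: 59.34% × 250.0 = 148.4 pbw
Mass-balance tally per oxide with the batch weights as given, per the basis as stated (oxide sums agree with the targets inside rounding margins):
  MgO: 211.9·0.3133 + 43.41·0.2182 = 75.86 pbw (target 75.85 pbw)
  CaO: 26.18·0.4799 + 43.41·0.3049 = 25.80 pbw (target 25.80 pbw)
  SiO2: 26.18·0.5171 + 211.9·0.6363 = 148.4 pbw (target 148.4 pbw)
Mass balance on the glass: total charge less LOI = 250.0 pbw (oxide target masses add up to 250.0 pbw; with the basis standing at 250.0 pbw — rounding explains the deltas).
Batch grand total — Σ batch = 281.5 pbw; loss to ignition Σ batch·LOI = 31.46 pbw; yield = glass ÷ total batch = 88.82%.

Revised batch per 250.0 pbw frit:
  Wollastonite: 26.18 pbw
  Mg3Si4O10(OH)2: 211.9 pbw
  CaMg(CO3)2: 43.41 pbw
Total batch = 281.5 pbw; LOI loss = 31.46 pbw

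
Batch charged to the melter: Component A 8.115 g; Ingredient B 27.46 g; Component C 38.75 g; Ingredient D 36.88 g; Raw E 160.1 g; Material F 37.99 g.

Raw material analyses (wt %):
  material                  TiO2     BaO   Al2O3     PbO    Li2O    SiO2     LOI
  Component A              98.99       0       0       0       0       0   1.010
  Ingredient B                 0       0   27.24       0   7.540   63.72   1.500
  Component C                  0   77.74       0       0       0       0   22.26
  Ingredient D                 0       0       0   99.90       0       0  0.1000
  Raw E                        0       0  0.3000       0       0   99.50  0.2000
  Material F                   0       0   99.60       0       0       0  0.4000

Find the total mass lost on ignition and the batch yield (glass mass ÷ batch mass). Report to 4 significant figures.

LOI loss = 9.629 g; glass = 299.7 g; yield = 96.89%

Intermediates are displayed, with 4-significant-digit rounding, across the worked steps; the whole derivation runs at exact precision from first step to last. Exactly one rounding is applied to every reported value. Derived quantities, including the yield, LOI, the six compositions, the totals, glass mass, are re-derived from the batch weights for 299.7 g of glass in exact precision exactly as shown in the question or the answer.
Material-by-material LOI:
  Component A: 8.115 × 0.01010 = 0.08196 g
  Ingredient B: 27.46 × 0.01500 = 0.4119 g
  Component C: 38.75 × 0.2226 = 8.626 g
  Ingredient D: 36.88 × 0.001000 = 0.03688 g
  Raw E: 160.1 × 0.002000 = 0.3202 g
  Material F: 37.99 × 0.004000 = 0.1520 g
Total LOI = 9.629 g
Glass = batch − LOI = 309.3 − 9.629 = 299.7 g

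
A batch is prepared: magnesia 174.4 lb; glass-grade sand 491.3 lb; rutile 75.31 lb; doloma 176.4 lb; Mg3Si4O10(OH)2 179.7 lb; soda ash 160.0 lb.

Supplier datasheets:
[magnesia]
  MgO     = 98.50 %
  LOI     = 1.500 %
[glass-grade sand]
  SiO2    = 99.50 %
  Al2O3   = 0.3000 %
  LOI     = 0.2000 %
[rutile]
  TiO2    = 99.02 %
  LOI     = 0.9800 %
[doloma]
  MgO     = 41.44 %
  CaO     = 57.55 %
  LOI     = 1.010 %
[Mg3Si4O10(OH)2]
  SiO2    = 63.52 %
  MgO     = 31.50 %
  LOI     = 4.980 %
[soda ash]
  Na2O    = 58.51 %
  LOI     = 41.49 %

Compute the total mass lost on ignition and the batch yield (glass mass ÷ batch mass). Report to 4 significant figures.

The intermediate values are displayed rounded to four significant digits within the worked lines — all arithmetic holds full precision in every operation; exactly one rounding goes into every reported figure — all derived quantities are re-derived at exact precision (the totals, ignition loss, glass mass, the yield, six oxide percentages) using the weight values on 1176 lb of glass precisely as stated by the problem or the answer.
Per-material ignition loss:
  magnesia: 174.4 × 0.01500 = 2.616 lb
  glass-grade sand: 491.3 × 0.002000 = 0.9826 lb
  rutile: 75.31 × 0.009800 = 0.7380 lb
  doloma: 176.4 × 0.01010 = 1.782 lb
  Mg3Si4O10(OH)2: 179.7 × 0.04980 = 8.949 lb
  soda ash: 160.0 × 0.4149 = 66.38 lb
Total LOI = 81.45 lb
Glass = batch − LOI = 1257 − 81.45 = 1176 lb

LOI loss = 81.45 lb; glass = 1176 lb; yield = 93.52%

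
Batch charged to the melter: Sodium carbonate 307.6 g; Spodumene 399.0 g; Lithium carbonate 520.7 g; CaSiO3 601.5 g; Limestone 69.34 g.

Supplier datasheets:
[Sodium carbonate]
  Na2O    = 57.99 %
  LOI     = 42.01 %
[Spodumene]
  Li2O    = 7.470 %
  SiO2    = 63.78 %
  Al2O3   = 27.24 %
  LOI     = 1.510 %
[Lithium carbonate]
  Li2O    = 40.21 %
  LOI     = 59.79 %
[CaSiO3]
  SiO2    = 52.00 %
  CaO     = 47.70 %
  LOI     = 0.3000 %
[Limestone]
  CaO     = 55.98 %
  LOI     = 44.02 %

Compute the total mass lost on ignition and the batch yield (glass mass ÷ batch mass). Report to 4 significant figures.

LOI loss = 478.9 g; glass = 1419 g; yield = 74.77%

Each numeric step keeps full precision at all times; in-progress results are printed, rounded to 4 significant digits, in the printout — each reported value takes just one rounding. Derived quantities, including the totals, five oxide percentages, glass mass, the yield, LOI, are computed starting from the weights per 1419 g of glass in exact precision as set out in problem or answer.
Material-by-material LOI:
  Sodium carbonate: 307.6 × 0.4201 = 129.2 g
  Spodumene: 399.0 × 0.01510 = 6.025 g
  Lithium carbonate: 520.7 × 0.5979 = 311.3 g
  CaSiO3: 601.5 × 0.003000 = 1.804 g
  Limestone: 69.34 × 0.4402 = 30.52 g
Total LOI = 478.9 g
Glass = batch − LOI = 1898 − 478.9 = 1419 g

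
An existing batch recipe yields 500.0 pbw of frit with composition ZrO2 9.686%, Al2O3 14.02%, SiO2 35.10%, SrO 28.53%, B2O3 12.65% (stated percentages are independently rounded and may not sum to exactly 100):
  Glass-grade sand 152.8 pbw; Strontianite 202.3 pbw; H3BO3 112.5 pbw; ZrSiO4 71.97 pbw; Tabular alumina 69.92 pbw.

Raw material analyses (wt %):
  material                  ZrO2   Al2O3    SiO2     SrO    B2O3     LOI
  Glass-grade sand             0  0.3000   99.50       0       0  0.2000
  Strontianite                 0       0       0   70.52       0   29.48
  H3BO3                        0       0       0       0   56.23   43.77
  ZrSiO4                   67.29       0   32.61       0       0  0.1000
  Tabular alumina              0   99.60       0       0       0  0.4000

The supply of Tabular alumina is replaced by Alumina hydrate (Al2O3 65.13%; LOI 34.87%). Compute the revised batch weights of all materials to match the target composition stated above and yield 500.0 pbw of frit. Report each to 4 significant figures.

Revised batch per 500.0 pbw frit:
  Glass-grade sand: 152.8 pbw
  Strontianite: 202.3 pbw
  H3BO3: 112.5 pbw
  ZrSiO4: 71.97 pbw
  Alumina hydrate: 106.9 pbw
Total batch = 646.5 pbw; LOI loss = 146.5 pbw

Every computation maintains full float precision end to end; the intermediate values are printed (rounded to 4 significant digits) when written out. Exactly one rounding goes into every reported value. All derived quantities (net glass mass, the totals, the five compositions, the yield, ignition loss) are computed using the weight values at 500.0 pbw of glass in exact precision, precisely as stated by the problem or the answer.
Per-oxide target masses for 500.0 pbw frit:
  ZrO2: 9.686% × 500.0 = 48.43 pbw
  Al2O3: 14.02% × 500.0 = 70.10 pbw
  SiO2: 35.10% × 500.0 = 175.5 pbw
  SrO: 28.53% × 500.0 = 142.6 pbw
  B2O3: 12.65% × 500.0 = 63.25 pbw
A balance pass over the oxides, using the reported weights, relative to the basis at hand (every target is met by its sum inside rounding margins):
  ZrO2: 71.97·0.6729 = 48.43 pbw (target 48.43 pbw)
  Al2O3: 152.8·0.003000 + 106.9·0.6513 = 70.08 pbw (target 70.10 pbw)
  SiO2: 152.8·0.9950 + 71.97·0.3261 = 175.5 pbw (target 175.5 pbw)
  SrO: 202.3·0.7052 = 142.7 pbw (target 142.6 pbw)
  B2O3: 112.5·0.5623 = 63.26 pbw (target 63.25 pbw)
Glass mass check: batch total minus LOI = 499.9 pbw (summing oxide targets gives 499.9 pbw; the stated basis being 500.0 pbw — any gap is answer rounding).
Batch total: Σ batch = 646.5 pbw; LOI removed, Σ of batch·LOI: 146.5 pbw; the yield ratio, glass ÷ batch: 77.33%.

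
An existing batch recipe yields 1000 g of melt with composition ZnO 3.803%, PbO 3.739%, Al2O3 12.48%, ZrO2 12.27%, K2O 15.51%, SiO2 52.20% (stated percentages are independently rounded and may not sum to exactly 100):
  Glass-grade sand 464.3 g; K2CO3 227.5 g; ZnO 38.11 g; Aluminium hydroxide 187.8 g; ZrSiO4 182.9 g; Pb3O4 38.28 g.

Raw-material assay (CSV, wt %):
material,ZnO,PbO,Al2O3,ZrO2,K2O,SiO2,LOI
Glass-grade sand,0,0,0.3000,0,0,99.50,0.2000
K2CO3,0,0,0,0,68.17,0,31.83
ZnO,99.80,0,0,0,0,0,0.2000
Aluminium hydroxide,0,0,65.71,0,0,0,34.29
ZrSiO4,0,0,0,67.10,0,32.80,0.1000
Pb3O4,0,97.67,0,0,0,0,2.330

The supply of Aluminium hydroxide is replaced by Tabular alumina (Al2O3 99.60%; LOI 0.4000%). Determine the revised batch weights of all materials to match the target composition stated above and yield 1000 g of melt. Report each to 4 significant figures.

Mid-chain values are printed with 4-significant-digit rounding when written out. All internal work carries full precision through the solve — each reported number takes a single rounding — all derived quantities, which include six oxide percentages, the yield, totals, glass mass, LOI, are recomputed in full precision, as written in the problem or the answer, from the batch weights on 1000 g of glass.
Per-oxide target masses for 1000 g melt:
  ZnO: 3.803% × 1000 = 38.03 g
  PbO: 3.739% × 1000 = 37.39 g
  Al2O3: 12.48% × 1000 = 124.8 g
  ZrO2: 12.27% × 1000 = 122.7 g
  K2O: 15.51% × 1000 = 155.1 g
  SiO2: 52.20% × 1000 = 522.0 g
A balance pass over the oxides, with the batch weights as given, against the basis in use (sums match the target masses inside rounding margins):
  ZnO: 38.11·0.9980 = 38.03 g (target 38.03 g)
  PbO: 38.28·0.9767 = 37.39 g (target 37.39 g)
  Al2O3: 464.3·0.003000 + 123.9·0.9960 = 124.8 g (target 124.8 g)
  ZrO2: 182.9·0.6710 = 122.7 g (target 122.7 g)
  K2O: 227.5·0.6817 = 155.1 g (target 155.1 g)
  SiO2: 464.3·0.9950 + 182.9·0.3280 = 522.0 g (target 522.0 g)
Mass balance on the glass: the batch minus its LOI: 1000 g (per-oxide target masses sum to 1000 g; with the basis standing at 1000 g — a pure rounding effect).
Batch grand total — Σ batch = 1075 g; LOI removed, Σ of batch·LOI: 74.99 g; yield, glass over the total, = 93.02%.

Revised batch per 1000 g melt:
  Glass-grade sand: 464.3 g
  K2CO3: 227.5 g
  ZnO: 38.11 g
  Tabular alumina: 123.9 g
  ZrSiO4: 182.9 g
  Pb3O4: 38.28 g
Total batch = 1075 g; LOI loss = 74.99 g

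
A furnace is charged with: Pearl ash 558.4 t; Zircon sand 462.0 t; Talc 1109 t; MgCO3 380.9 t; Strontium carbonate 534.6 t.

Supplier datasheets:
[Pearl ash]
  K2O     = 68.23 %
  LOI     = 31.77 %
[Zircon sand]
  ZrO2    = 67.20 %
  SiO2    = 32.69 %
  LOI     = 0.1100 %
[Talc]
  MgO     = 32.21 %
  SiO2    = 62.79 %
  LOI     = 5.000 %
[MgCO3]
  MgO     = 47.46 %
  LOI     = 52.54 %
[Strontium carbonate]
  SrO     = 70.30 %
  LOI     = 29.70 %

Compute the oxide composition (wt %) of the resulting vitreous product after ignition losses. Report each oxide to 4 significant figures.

Exact precision is held end to end. The intermediate values appear rounded to 4 significant figures. Each reported value undergoes a single rounding — all derived quantities are re-derived using the weight values for 2453 t of glass at full float precision (glass mass, the yield, the totals, the five compositions, ignition loss), as written in problem or answer.
What the batch supplies per oxide:
  SrO: 534.6·0.7030 = 375.8 t
  K2O: 558.4·0.6823 = 381.0 t
  ZrO2: 462.0·0.6720 = 310.5 t
  MgO: 1109·0.3221 + 380.9·0.4746 = 538.0 t
  SiO2: 462.0·0.3269 + 1109·0.6279 = 847.4 t
LOI: 558.4·0.3177 + 462.0·0.001100 + 1109·0.05000 + 380.9·0.5254 + 534.6·0.2970 = 592.3 t
Resulting glass, batch − LOI: 3045 − 592.3 = 2453 t (consistent with Σ oxide mass)
each wt % is 100 × oxide ÷ glass

Glass mass = 2453 t (batch 3045 − LOI 592.3).
Composition: SrO 15.32%, K2O 15.53%, ZrO2 12.66%, MgO 21.93%, SiO2 34.55%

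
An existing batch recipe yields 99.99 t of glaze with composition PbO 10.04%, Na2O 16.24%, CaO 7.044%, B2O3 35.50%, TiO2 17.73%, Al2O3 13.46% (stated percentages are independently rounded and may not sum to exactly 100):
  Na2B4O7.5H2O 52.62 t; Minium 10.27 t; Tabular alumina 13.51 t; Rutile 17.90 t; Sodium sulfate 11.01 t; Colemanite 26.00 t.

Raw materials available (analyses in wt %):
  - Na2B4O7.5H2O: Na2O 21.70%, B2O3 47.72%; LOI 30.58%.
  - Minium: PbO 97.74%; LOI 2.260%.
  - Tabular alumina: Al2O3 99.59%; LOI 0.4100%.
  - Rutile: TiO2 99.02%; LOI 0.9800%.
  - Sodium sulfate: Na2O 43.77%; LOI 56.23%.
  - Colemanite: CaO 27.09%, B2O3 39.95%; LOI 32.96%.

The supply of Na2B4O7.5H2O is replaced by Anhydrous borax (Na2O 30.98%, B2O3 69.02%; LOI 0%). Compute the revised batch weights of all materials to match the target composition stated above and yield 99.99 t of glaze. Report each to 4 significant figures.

The intermediate values are shown rounded to four significant digits between the steps. Every computation runs at exact precision from first step to last — a single rounding finalizes each reported figure — the derived quantities (totals, LOI, net glass mass, the six compositions, yield) are rebuilt using the weight values per 99.99 t of glass in exact precision, as they appear in either problem or answer.
Target masses of each oxide per 99.99 t glaze:
  PbO: 10.04% × 99.99 = 10.04 t
  Na2O: 16.24% × 99.99 = 16.24 t
  CaO: 7.044% × 99.99 = 7.043 t
  B2O3: 35.50% × 99.99 = 35.50 t
  TiO2: 17.73% × 99.99 = 17.73 t
  Al2O3: 13.46% × 99.99 = 13.46 t
Per-oxide balance check given the weights on record, on the stated basis (oxide sums agree with the targets within answer rounding):
  PbO: 10.27·0.9774 = 10.04 t (target 10.04 t)
  Na2O: 36.38·0.3098 + 11.35·0.4377 = 16.24 t (target 16.24 t)
  CaO: 26.00·0.2709 = 7.043 t (target 7.043 t)
  B2O3: 36.38·0.6902 + 26.00·0.3995 = 35.50 t (target 35.50 t)
  TiO2: 17.90·0.9902 = 17.72 t (target 17.73 t)
  Al2O3: 13.51·0.9959 = 13.45 t (target 13.46 t)
Glass-mass bookkeeping: whole batch net of LOI = 100.0 t (oxide target masses add up to 100.0 t; versus the stated basis of 99.99 t — differing by rounding only).
Whole-batch sum: Σ batch = 115.4 t; Σ batch·LOI gives LOI loss = 15.41 t; yield: glass divided by total = 86.64%.

Revised batch per 99.99 t glaze:
  Anhydrous borax: 36.38 t
  Minium: 10.27 t
  Tabular alumina: 13.51 t
  Rutile: 17.90 t
  Sodium sulfate: 11.35 t
  Colemanite: 26.00 t
Total batch = 115.4 t; LOI loss = 15.41 t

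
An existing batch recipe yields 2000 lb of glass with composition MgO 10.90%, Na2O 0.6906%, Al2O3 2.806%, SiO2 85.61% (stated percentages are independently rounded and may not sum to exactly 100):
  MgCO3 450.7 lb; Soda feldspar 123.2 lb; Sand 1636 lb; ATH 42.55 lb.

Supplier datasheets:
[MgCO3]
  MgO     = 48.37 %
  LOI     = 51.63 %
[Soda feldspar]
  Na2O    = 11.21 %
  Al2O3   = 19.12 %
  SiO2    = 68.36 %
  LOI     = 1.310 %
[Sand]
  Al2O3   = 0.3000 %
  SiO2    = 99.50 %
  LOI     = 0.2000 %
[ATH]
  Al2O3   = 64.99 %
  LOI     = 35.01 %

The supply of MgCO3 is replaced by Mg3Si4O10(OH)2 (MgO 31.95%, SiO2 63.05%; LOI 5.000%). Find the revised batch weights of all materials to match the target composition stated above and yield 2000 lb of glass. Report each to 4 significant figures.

The whole derivation holds exact precision through every step; mid-chain values are shown rounded to four significant figures; each reported value is rounded exactly once — all derived quantities (LOI, yield, the four compositions, glass mass, the totals) are re-derived from the batch weights at 2000 lb of glass in full precision exactly as printed in question or answer.
Per-oxide target masses for 2000 lb glass:
  MgO: 10.90% × 2000 = 218.0 lb
  Na2O: 0.6906% × 2000 = 13.81 lb
  Al2O3: 2.806% × 2000 = 56.12 lb
  SiO2: 85.61% × 2000 = 1712 lb
A balance pass over the oxides, given the weights on record, for the quoted basis mass (every target is met by its sum given rounding of the digits):
  MgO: 682.3·0.3195 = 218.0 lb (target 218.0 lb)
  Na2O: 123.2·0.1121 = 13.81 lb (target 13.81 lb)
  Al2O3: 123.2·0.1912 + 1204·0.003000 + 44.55·0.6499 = 56.12 lb (target 56.12 lb)
  SiO2: 682.3·0.6305 + 123.2·0.6836 + 1204·0.9950 = 1712 lb (target 1712 lb)
Glass-mass bookkeeping: whole batch net of LOI = 2000 lb (per-oxide target masses sum to 2000 lb; stated basis 2000 lb — rounding explains the deltas).
Whole-batch sum: Σ batch = 2054 lb; ignition loss, Σ(batch × LOI) = 53.73 lb; glass ÷ batch gives a yield of 97.38%.

Revised batch per 2000 lb glass:
  Mg3Si4O10(OH)2: 682.3 lb
  Soda feldspar: 123.2 lb
  Sand: 1204 lb
  ATH: 44.55 lb
Total batch = 2054 lb; LOI loss = 53.73 lb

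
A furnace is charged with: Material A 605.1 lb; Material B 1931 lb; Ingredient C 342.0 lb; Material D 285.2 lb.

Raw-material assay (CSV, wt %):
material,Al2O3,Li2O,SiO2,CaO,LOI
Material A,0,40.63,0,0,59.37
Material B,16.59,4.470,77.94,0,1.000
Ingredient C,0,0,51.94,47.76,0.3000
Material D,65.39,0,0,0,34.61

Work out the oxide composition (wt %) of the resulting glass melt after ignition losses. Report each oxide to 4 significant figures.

Glass mass = 2685 lb (batch 3163 − LOI 478.3).
Composition: Al2O3 18.88%, Li2O 12.37%, SiO2 62.67%, CaO 6.083%

Every computation runs at full precision throughout. Values along the way are displayed, rounded to 4 significant figures, between the steps; exactly one rounding is applied to each reported result; all derived quantities (the yield, net glass mass, the totals, four oxide percentages, ignition loss) are carried in full float precision using the weight values per 2685 lb of glass, precisely as stated by the question or the answer.
What the batch supplies per oxide:
  Al2O3: 1931·0.1659 + 285.2·0.6539 = 506.8 lb
  Li2O: 605.1·0.4063 + 1931·0.04470 = 332.2 lb
  SiO2: 1931·0.7794 + 342.0·0.5194 = 1683 lb
  CaO: 342.0·0.4776 = 163.3 lb
LOI: 605.1·0.5937 + 1931·0.01000 + 342.0·0.003000 + 285.2·0.3461 = 478.3 lb
The glass mass, total less LOI, = 3163 − 478.3 = 2685 lb (equal to the oxide-mass sum)
wt % = 100 × oxide mass / glass mass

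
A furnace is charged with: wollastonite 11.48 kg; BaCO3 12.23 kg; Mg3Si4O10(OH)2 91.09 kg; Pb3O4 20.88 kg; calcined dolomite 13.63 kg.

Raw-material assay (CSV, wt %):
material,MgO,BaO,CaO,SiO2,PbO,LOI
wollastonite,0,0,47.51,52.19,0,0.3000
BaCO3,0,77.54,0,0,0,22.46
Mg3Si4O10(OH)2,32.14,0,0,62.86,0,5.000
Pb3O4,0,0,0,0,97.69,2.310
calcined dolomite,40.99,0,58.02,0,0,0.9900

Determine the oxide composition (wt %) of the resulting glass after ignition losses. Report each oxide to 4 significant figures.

Glass mass = 141.4 kg (batch 149.3 − LOI 7.953).
Composition: MgO 24.66%, BaO 6.709%, CaO 9.453%, SiO2 44.75%, PbO 14.43%

All internal work runs at full float precision in every operation — intermediates are displayed (rounded to 4 significant digits) between the steps. Every reported figure sees exactly one rounding; the derived quantities are rebuilt in full float precision (net glass mass, the yield, the five compositions, the totals, ignition loss) starting from the weights per 141.4 kg of glass, precisely as stated by the problem or the answer.
Mass of each oxide from the mix:
  MgO: 91.09·0.3214 + 13.63·0.4099 = 34.86 kg
  BaO: 12.23·0.7754 = 9.483 kg
  CaO: 11.48·0.4751 + 13.63·0.5802 = 13.36 kg
  SiO2: 11.48·0.5219 + 91.09·0.6286 = 63.25 kg
  PbO: 20.88·0.9769 = 20.40 kg
LOI: 11.48·0.003000 + 12.23·0.2246 + 91.09·0.05000 + 20.88·0.02310 + 13.63·0.009900 = 7.953 kg
Glass = total batch minus LOI = 149.3 − 7.953 = 141.4 kg (= the summed oxide contributions)
wt % = oxide mass / glass mass × 100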